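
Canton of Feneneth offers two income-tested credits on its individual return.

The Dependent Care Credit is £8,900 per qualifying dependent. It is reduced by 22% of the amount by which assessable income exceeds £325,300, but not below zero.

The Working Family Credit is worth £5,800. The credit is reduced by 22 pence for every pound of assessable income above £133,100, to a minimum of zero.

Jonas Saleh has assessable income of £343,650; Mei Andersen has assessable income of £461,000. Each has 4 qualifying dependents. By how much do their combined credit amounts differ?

Jonas (£343,650): Dependent Care Credit: base = 4 × £8,900 = £35,600. 22% of the £18,350 excess over £325,300 is £4,037; credit = £35,600 − £4,037 = £31,563. Working Family Credit: 22% of the £210,550 excess over £133,100 is £46,321 ≥ base, so the credit is £0. total £31,563 + £0 = £31,563
Mei (£461,000): Dependent Care Credit: base = 4 × £8,900 = £35,600. 22% of the £135,700 excess over £325,300 is £29,854; credit = £35,600 − £29,854 = £5,746. Working Family Credit: 22% of the £327,900 excess over £133,100 is £72,138 ≥ base, so the credit is £0. total £5,746 + £0 = £5,746
Difference: |£31,563 − £5,746| = £25,817.

£25,817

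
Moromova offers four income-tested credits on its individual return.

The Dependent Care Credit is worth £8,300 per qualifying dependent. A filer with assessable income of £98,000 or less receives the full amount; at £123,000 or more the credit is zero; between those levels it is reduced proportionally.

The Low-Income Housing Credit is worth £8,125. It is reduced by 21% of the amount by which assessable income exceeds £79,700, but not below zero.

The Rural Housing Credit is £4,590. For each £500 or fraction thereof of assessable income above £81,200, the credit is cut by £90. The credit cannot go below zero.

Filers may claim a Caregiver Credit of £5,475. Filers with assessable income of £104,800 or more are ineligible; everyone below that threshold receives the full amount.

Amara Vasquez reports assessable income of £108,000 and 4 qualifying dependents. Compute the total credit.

Dependent Care Credit: base = 4 × £8,300 = £33,200. £108,000 is £10,000 into a £25,000 phase-out range, leaving 15,000/25,000 of the credit: £33,200 × 15,000/25,000 = £19,920.
Low-Income Housing Credit: 21% of the £28,300 excess over £79,700 is £5,943; credit = £8,125 − £5,943 = £2,182.
Rural Housing Credit: income exceeds £81,200 by £26,800 → 54 increments × £90 = £4,860 ≥ base, so the credit is £0.
Caregiver Credit: £108,000 meets or exceeds the £104,800 cutoff, so the credit is £0.
Total: £19,920 + £2,182 + £0 + £0 = £22,102.

£22,102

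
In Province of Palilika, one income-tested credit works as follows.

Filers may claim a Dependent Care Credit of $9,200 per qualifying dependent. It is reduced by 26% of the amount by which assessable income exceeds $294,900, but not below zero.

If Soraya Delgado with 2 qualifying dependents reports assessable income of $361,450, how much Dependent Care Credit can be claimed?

Dependent Care Credit: base = 2 × $9,200 = $18,400. 26% of the $66,550 excess over $294,900 is $17,303; credit = $18,400 − $17,303 = $1,097.

$1,097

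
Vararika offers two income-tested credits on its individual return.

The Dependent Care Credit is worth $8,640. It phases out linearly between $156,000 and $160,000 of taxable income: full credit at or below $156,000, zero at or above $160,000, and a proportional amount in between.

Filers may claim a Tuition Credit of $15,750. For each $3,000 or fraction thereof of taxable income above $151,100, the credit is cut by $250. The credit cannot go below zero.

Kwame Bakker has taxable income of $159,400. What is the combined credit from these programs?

$16,296

Dependent Care Credit: $159,400 is $3,400 into a $4,000 phase-out range, leaving 600/4,000 of the credit: $8,640 × 600/4,000 = $1,296.
Tuition Credit: income exceeds $151,100 by $8,300, which is 3 full-or-partial $3,000 increments; reduction = 3 × $250 = $750, leaving $15,000.
Total: $1,296 + $15,000 = $16,296.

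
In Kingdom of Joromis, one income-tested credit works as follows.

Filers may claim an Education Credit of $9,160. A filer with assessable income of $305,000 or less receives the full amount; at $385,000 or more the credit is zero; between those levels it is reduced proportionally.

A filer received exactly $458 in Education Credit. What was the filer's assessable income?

$381,000

$458 is 458/9,160 of the full $9,160, so 8,702/9,160 of the $80,000 range has been used: income = $305,000 + $80,000 × 8,702/9,160 = $381,000.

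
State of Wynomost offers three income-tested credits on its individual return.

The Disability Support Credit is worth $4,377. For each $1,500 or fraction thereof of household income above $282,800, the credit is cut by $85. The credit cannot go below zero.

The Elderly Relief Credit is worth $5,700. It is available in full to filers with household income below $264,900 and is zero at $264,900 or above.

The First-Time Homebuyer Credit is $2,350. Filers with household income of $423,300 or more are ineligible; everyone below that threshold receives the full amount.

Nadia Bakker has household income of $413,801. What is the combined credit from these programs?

Disability Support Credit: income exceeds $282,800 by $131,001 → 88 increments × $85 = $7,480 ≥ base, so the credit is $0.
Elderly Relief Credit: $413,801 meets or exceeds the $264,900 cutoff, so the credit is $0.
First-Time Homebuyer Credit: $413,801 is below the $423,300 cutoff, so the full $2,350 applies.
Total: $0 + $0 + $2,350 = $2,350.

$2,350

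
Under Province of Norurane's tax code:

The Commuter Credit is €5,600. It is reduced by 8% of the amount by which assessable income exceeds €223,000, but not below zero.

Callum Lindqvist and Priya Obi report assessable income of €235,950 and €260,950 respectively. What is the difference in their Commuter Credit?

Callum (€235,950): Commuter Credit: 8% of the €12,950 excess over €223,000 is €1,036; credit = €5,600 − €1,036 = €4,564.
Priya (€260,950): Commuter Credit: 8% of the €37,950 excess over €223,000 is €3,036; credit = €5,600 − €3,036 = €2,564.
Difference: |€4,564 − €2,564| = €2,000.

€2,000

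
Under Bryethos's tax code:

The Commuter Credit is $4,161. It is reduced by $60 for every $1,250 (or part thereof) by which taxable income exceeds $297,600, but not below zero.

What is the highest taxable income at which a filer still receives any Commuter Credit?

$383,850

After 69 increments the reduction is 69 × $60 = $4,140, leaving $21; one more increment wipes it out. Increment 69 ends at excess 69 × $1,250 = $86,250, so the highest qualifying income is $297,600 + $86,250 = $383,850.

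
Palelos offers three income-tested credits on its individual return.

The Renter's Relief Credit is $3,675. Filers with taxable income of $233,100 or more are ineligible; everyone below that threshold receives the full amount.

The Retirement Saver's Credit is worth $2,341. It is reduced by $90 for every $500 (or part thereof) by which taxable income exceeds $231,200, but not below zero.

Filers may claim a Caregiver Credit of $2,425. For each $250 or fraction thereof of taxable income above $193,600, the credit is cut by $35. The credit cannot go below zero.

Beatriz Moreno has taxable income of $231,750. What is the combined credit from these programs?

$5,836

Renter's Relief Credit: $231,750 is below the $233,100 cutoff, so the full $3,675 applies.
Retirement Saver's Credit: income exceeds $231,200 by $550, which is 2 full-or-partial $500 increments; reduction = 2 × $90 = $180, leaving $2,161.
Caregiver Credit: income exceeds $193,600 by $38,150 → 153 increments × $35 = $5,355 ≥ base, so the credit is $0.
Total: $3,675 + $2,161 + $0 = $5,836.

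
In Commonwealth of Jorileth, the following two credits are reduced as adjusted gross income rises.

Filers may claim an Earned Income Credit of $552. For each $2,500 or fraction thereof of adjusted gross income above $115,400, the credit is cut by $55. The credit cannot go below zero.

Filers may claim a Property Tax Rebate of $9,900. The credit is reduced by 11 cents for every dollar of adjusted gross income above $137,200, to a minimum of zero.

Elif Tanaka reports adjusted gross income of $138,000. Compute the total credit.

$9,814

Earned Income Credit: income exceeds $115,400 by $22,600, which is 10 full-or-partial $2,500 increments; reduction = 10 × $55 = $550, leaving $2.
Property Tax Rebate: 11% of the $800 excess over $137,200 is $88; credit = $9,900 − $88 = $9,812.
Total: $2 + $9,812 = $9,814.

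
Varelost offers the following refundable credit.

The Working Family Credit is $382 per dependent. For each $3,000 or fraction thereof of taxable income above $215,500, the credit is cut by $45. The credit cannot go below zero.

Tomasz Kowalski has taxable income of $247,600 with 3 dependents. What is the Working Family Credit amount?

$651

Working Family Credit: base = 3 × $382 = $1,146. income exceeds $215,500 by $32,100, which is 11 full-or-partial $3,000 increments; reduction = 11 × $45 = $495, leaving $651.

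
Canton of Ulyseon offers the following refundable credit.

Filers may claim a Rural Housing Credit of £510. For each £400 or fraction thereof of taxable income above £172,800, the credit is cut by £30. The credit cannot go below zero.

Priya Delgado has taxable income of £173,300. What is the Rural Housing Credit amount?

£450

Rural Housing Credit: income exceeds £172,800 by £500, which is 2 full-or-partial £400 increments; reduction = 2 × £30 = £60, leaving £450.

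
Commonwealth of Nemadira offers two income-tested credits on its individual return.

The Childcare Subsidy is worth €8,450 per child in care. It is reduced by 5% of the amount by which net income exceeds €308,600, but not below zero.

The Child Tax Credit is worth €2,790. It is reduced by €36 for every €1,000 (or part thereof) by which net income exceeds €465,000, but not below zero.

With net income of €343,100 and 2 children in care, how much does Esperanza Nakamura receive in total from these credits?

Childcare Subsidy: base = 2 × €8,450 = €16,900. 5% of the €34,500 excess over €308,600 is €1,725; credit = €16,900 − €1,725 = €15,175.
Child Tax Credit: €343,100 is at or below the €465,000 threshold, so the full €2,790 applies.
Total: €15,175 + €2,790 = €17,965.

€17,965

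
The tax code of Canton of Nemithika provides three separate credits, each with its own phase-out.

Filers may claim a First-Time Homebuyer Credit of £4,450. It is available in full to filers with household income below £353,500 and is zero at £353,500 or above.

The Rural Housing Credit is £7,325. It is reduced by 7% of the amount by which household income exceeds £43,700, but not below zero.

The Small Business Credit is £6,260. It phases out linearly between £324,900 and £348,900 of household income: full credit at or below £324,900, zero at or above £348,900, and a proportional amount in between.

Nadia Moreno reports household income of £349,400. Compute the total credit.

£4,450

First-Time Homebuyer Credit: £349,400 is below the £353,500 cutoff, so the full £4,450 applies.
Rural Housing Credit: 7% of the £305,700 excess over £43,700 is £21,399 ≥ base, so the credit is £0.
Small Business Credit: £349,400 is at or above £348,900, so the credit is £0.
Total: £4,450 + £0 + £0 = £4,450.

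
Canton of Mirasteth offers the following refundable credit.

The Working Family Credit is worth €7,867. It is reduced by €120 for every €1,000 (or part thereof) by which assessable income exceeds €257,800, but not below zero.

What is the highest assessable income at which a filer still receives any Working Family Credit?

After 65 increments the reduction is 65 × €120 = €7,800, leaving €67; one more increment wipes it out. Increment 65 ends at excess 65 × €1,000 = €65,000, so the highest qualifying income is €257,800 + €65,000 = €322,800.

€322,800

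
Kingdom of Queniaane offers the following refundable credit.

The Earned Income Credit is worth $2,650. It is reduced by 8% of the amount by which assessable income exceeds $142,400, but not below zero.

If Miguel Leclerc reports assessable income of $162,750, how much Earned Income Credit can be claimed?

Earned Income Credit: 8% of the $20,350 excess over $142,400 is $1,628; credit = $2,650 − $1,628 = $1,022.

$1,022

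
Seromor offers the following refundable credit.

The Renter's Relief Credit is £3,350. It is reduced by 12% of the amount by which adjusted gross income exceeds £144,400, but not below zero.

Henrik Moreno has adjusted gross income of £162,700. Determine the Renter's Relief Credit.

Renter's Relief Credit: 12% of the £18,300 excess over £144,400 is £2,196; credit = £3,350 − £2,196 = £1,154.

£1,154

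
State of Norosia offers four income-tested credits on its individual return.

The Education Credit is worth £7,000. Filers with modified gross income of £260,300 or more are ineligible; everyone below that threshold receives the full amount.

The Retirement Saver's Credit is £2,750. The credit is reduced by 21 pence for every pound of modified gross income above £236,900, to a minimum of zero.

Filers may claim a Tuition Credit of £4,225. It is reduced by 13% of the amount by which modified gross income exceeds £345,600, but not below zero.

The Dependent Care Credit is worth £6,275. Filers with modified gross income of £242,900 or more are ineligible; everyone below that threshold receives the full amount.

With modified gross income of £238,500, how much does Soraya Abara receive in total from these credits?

£19,914

Education Credit: £238,500 is below the £260,300 cutoff, so the full £7,000 applies.
Retirement Saver's Credit: 21% of the £1,600 excess over £236,900 is £336; credit = £2,750 − £336 = £2,414.
Tuition Credit: £238,500 is at or below the £345,600 threshold, so the full £4,225 applies.
Dependent Care Credit: £238,500 is below the £242,900 cutoff, so the full £6,275 applies.
Total: £7,000 + £2,414 + £4,225 + £6,275 = £19,914.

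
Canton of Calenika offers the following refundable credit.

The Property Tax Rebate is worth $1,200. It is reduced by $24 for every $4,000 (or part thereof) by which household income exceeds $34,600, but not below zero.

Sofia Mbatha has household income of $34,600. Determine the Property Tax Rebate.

Property Tax Rebate: $34,600 is at or below the $34,600 threshold, so the full $1,200 applies.

$1,200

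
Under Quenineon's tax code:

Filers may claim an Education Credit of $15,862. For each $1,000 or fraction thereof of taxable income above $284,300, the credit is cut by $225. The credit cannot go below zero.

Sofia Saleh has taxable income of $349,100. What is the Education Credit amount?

Education Credit: income exceeds $284,300 by $64,800, which is 65 full-or-partial $1,000 increments; reduction = 65 × $225 = $14,625, leaving $1,237.

$1,237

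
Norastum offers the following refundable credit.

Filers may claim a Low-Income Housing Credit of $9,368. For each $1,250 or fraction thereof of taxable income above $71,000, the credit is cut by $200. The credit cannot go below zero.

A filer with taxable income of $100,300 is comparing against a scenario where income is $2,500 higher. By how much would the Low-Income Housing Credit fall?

At $100,300 — income exceeds $71,000 by $29,300, which is 24 full-or-partial $1,250 increments; reduction = 24 × $200 = $4,800, leaving $4,568.
At $102,800 — income exceeds $71,000 by $31,800, which is 26 full-or-partial $1,250 increments; reduction = 26 × $200 = $5,200, leaving $4,168.
Lost: $4,568 − $4,168 = $400.

$400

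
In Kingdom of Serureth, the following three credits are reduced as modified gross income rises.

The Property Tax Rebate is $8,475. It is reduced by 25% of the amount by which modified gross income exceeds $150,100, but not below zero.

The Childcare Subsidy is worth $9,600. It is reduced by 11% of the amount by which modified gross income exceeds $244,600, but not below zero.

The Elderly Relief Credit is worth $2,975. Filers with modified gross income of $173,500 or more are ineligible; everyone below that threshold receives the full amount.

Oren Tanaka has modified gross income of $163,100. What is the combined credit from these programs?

Property Tax Rebate: 25% of the $13,000 excess over $150,100 is $3,250; credit = $8,475 − $3,250 = $5,225.
Childcare Subsidy: $163,100 is at or below the $244,600 threshold, so the full $9,600 applies.
Elderly Relief Credit: $163,100 is below the $173,500 cutoff, so the full $2,975 applies.
Total: $5,225 + $9,600 + $2,975 = $17,800.

$17,800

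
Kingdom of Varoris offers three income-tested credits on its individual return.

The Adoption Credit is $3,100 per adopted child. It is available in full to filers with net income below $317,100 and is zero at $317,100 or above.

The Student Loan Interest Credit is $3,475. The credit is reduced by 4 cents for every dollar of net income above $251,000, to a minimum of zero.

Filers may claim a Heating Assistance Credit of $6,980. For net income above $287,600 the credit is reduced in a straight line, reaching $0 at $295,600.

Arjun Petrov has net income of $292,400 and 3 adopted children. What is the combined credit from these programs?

Adoption Credit: base = 3 × $3,100 = $9,300. $292,400 is below the $317,100 cutoff, so the full $9,300 applies.
Student Loan Interest Credit: 4% of the $41,400 excess over $251,000 is $1,656; credit = $3,475 − $1,656 = $1,819.
Heating Assistance Credit: $292,400 is $4,800 into a $8,000 phase-out range, leaving 3,200/8,000 of the credit: $6,980 × 3,200/8,000 = $2,792.
Total: $9,300 + $1,819 + $2,792 = $13,911.

$13,911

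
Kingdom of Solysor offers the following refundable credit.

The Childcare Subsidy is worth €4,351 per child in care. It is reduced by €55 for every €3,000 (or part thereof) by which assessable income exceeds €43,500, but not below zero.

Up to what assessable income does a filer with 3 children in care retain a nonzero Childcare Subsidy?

Full credit = 3 × €4,351 = €13,053.
After 237 increments the reduction is 237 × €55 = €13,035, leaving €18; one more increment wipes it out. Increment 237 ends at excess 237 × €3,000 = €711,000, so the highest qualifying income is €43,500 + €711,000 = €754,500.

€754,500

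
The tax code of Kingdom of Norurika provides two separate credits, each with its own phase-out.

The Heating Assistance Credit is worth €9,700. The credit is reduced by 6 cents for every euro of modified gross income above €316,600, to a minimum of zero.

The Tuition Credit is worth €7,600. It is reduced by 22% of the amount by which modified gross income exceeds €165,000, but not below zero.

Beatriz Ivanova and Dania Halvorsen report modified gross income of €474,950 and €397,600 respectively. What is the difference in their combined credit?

€4,641

Beatriz (€474,950): Heating Assistance Credit: 6% of the €158,350 excess over €316,600 is €9,501; credit = €9,700 − €9,501 = €199. Tuition Credit: 22% of the €309,950 excess over €165,000 is €68,189 ≥ base, so the credit is €0. total €199 + €0 = €199
Dania (€397,600): Heating Assistance Credit: 6% of the €81,000 excess over €316,600 is €4,860; credit = €9,700 − €4,860 = €4,840. Tuition Credit: 22% of the €232,600 excess over €165,000 is €51,172 ≥ base, so the credit is €0. total €4,840 + €0 = €4,840
Difference: |€199 − €4,840| = €4,641.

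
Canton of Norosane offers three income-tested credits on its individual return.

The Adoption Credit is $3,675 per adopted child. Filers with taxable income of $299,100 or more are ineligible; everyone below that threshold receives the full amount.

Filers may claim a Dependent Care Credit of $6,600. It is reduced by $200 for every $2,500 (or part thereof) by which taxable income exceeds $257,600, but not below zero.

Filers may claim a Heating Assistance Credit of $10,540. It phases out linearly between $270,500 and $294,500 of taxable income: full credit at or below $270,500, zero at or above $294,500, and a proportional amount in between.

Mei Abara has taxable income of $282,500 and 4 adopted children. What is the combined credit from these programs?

Adoption Credit: base = 4 × $3,675 = $14,700. $282,500 is below the $299,100 cutoff, so the full $14,700 applies.
Dependent Care Credit: income exceeds $257,600 by $24,900, which is 10 full-or-partial $2,500 increments; reduction = 10 × $200 = $2,000, leaving $4,600.
Heating Assistance Credit: $282,500 is $12,000 into a $24,000 phase-out range, leaving 12,000/24,000 of the credit: $10,540 × 12,000/24,000 = $5,270.
Total: $14,700 + $4,600 + $5,270 = $24,570.

$24,570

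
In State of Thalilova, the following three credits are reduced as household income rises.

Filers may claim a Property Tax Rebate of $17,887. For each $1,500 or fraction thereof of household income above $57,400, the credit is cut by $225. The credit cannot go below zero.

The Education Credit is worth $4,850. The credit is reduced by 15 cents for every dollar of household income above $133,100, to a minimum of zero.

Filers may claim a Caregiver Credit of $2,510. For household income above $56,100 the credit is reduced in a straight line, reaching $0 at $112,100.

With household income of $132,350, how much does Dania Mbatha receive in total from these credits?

$11,487

Property Tax Rebate: income exceeds $57,400 by $74,950, which is 50 full-or-partial $1,500 increments; reduction = 50 × $225 = $11,250, leaving $6,637.
Education Credit: $132,350 is at or below the $133,100 threshold, so the full $4,850 applies.
Caregiver Credit: $132,350 is at or above $112,100, so the credit is $0.
Total: $6,637 + $4,850 + $0 = $11,487.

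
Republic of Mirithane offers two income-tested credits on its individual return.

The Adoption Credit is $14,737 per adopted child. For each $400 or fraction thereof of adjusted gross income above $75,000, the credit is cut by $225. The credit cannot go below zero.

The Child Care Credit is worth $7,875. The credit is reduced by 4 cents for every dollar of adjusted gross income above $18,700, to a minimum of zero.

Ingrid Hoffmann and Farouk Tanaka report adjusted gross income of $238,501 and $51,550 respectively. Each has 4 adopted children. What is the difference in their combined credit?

Ingrid ($238,501): Adoption Credit: base = 4 × $14,737 = $58,948. income exceeds $75,000 by $163,501 → 409 increments × $225 = $92,025 ≥ base, so the credit is $0. Child Care Credit: 4% of the $219,801 excess over $18,700 is $8,792.04 ≥ base, so the credit is $0. total $0 + $0 = $0
Farouk ($51,550): Adoption Credit: base = 4 × $14,737 = $58,948. $51,550 is at or below the $75,000 threshold, so the full $58,948 applies. Child Care Credit: 4% of the $32,850 excess over $18,700 is $1,314; credit = $7,875 − $1,314 = $6,561. total $58,948 + $6,561 = $65,509
Difference: |$0 − $65,509| = $65,509.

$65,509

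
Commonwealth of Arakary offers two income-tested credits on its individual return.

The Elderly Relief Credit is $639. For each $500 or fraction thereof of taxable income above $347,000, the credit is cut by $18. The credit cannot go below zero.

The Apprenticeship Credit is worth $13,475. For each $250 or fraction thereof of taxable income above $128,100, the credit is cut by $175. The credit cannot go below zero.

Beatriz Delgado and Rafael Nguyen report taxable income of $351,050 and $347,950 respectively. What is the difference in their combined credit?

$126

Beatriz ($351,050): Elderly Relief Credit: income exceeds $347,000 by $4,050, which is 9 full-or-partial $500 increments; reduction = 9 × $18 = $162, leaving $477. Apprenticeship Credit: income exceeds $128,100 by $222,950 → 892 increments × $175 = $156,100 ≥ base, so the credit is $0. total $477 + $0 = $477
Rafael ($347,950): Elderly Relief Credit: income exceeds $347,000 by $950, which is 2 full-or-partial $500 increments; reduction = 2 × $18 = $36, leaving $603. Apprenticeship Credit: income exceeds $128,100 by $219,850 → 880 increments × $175 = $154,000 ≥ base, so the credit is $0. total $603 + $0 = $603
Difference: |$477 − $603| = $126.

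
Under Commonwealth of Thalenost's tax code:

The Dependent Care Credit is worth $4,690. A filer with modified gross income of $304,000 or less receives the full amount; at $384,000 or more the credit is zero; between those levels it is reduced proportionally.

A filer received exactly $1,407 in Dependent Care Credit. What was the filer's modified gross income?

$1,407 is 1,407/4,690 of the full $4,690, so 3,283/4,690 of the $80,000 range has been used: income = $304,000 + $80,000 × 3,283/4,690 = $360,000.

$360,000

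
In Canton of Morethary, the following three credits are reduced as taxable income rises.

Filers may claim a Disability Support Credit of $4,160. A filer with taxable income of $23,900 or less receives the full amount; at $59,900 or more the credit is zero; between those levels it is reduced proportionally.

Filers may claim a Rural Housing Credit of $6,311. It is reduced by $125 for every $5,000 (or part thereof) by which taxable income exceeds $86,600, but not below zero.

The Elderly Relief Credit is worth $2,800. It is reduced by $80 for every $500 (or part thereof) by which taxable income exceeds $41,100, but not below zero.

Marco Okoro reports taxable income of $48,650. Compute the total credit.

Disability Support Credit: $48,650 is $24,750 into a $36,000 phase-out range, leaving 11,250/36,000 of the credit: $4,160 × 11,250/36,000 = $1,300.
Rural Housing Credit: $48,650 is at or below the $86,600 threshold, so the full $6,311 applies.
Elderly Relief Credit: income exceeds $41,100 by $7,550, which is 16 full-or-partial $500 increments; reduction = 16 × $80 = $1,280, leaving $1,520.
Total: $1,300 + $6,311 + $1,520 = $9,131.

$9,131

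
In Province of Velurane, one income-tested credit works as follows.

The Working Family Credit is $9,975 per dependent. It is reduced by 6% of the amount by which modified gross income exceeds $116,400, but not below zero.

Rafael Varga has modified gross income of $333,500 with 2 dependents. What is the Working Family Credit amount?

$6,924

Working Family Credit: base = 2 × $9,975 = $19,950. 6% of the $217,100 excess over $116,400 is $13,026; credit = $19,950 − $13,026 = $6,924.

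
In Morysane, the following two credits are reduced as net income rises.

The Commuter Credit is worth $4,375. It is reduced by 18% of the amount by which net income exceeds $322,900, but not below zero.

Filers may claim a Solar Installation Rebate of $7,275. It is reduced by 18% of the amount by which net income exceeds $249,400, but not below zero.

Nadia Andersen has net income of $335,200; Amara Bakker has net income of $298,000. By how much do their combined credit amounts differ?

Nadia ($335,200): Commuter Credit: 18% of the $12,300 excess over $322,900 is $2,214; credit = $4,375 − $2,214 = $2,161. Solar Installation Rebate: 18% of the $85,800 excess over $249,400 is $15,444 ≥ base, so the credit is $0. total $2,161 + $0 = $2,161
Amara ($298,000): Commuter Credit: $298,000 is at or below the $322,900 threshold, so the full $4,375 applies. Solar Installation Rebate: 18% of the $48,600 excess over $249,400 is $8,748 ≥ base, so the credit is $0. total $4,375 + $0 = $4,375
Difference: |$2,161 − $4,375| = $2,214.

$2,214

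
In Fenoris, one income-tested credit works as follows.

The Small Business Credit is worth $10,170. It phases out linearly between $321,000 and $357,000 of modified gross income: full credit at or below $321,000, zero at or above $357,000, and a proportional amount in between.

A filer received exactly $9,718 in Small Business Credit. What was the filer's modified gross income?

$9,718 is 9,718/10,170 of the full $10,170, so 452/10,170 of the $36,000 range has been used: income = $321,000 + $36,000 × 452/10,170 = $322,600.

$322,600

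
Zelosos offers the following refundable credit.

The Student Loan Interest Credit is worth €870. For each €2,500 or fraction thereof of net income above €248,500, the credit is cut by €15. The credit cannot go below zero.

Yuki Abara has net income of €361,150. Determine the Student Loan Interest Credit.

Student Loan Interest Credit: income exceeds €248,500 by €112,650, which is 46 full-or-partial €2,500 increments; reduction = 46 × €15 = €690, leaving €180.

€180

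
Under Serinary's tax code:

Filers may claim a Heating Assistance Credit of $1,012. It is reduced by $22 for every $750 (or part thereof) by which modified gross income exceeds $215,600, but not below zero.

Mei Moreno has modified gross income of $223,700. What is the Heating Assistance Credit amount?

Heating Assistance Credit: income exceeds $215,600 by $8,100, which is 11 full-or-partial $750 increments; reduction = 11 × $22 = $242, leaving $770.

$770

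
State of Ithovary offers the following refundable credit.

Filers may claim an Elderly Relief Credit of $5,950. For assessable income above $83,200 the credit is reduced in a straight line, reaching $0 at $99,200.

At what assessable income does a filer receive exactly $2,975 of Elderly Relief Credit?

$2,975 is 2,975/5,950 of the full $5,950, so 2,975/5,950 of the $16,000 range has been used: income = $83,200 + $16,000 × 2,975/5,950 = $91,200.

$91,200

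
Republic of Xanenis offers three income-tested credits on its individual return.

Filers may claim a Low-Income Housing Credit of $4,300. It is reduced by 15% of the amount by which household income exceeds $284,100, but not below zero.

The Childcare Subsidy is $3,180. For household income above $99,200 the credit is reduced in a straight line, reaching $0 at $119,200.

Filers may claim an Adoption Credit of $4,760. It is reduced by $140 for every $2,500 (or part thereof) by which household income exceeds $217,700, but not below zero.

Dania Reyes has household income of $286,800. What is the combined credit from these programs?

Low-Income Housing Credit: 15% of the $2,700 excess over $284,100 is $405; credit = $4,300 − $405 = $3,895.
Childcare Subsidy: $286,800 is at or above $119,200, so the credit is $0.
Adoption Credit: income exceeds $217,700 by $69,100, which is 28 full-or-partial $2,500 increments; reduction = 28 × $140 = $3,920, leaving $840.
Total: $3,895 + $0 + $840 = $4,735.

$4,735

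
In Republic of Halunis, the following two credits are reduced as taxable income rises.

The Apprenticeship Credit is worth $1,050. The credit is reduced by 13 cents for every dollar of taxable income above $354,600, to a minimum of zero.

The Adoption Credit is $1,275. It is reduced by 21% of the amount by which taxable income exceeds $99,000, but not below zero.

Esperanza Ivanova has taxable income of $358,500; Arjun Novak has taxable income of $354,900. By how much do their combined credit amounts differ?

Esperanza ($358,500): Apprenticeship Credit: 13% of the $3,900 excess over $354,600 is $507; credit = $1,050 − $507 = $543. Adoption Credit: 21% of the $259,500 excess over $99,000 is $54,495 ≥ base, so the credit is $0. total $543 + $0 = $543
Arjun ($354,900): Apprenticeship Credit: 13% of the $300 excess over $354,600 is $39; credit = $1,050 − $39 = $1,011. Adoption Credit: 21% of the $255,900 excess over $99,000 is $53,739 ≥ base, so the credit is $0. total $1,011 + $0 = $1,011
Difference: |$543 − $1,011| = $468.

$468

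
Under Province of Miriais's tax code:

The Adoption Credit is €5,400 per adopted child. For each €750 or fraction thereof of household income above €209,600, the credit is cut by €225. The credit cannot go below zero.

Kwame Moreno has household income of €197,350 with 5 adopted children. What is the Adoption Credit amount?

€27,000

Adoption Credit: base = 5 × €5,400 = €27,000. €197,350 is at or below the €209,600 threshold, so the full €27,000 applies.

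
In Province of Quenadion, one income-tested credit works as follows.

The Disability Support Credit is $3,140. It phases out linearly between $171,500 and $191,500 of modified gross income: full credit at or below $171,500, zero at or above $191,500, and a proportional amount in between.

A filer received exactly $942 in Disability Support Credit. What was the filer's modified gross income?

$942 is 942/3,140 of the full $3,140, so 2,198/3,140 of the $20,000 range has been used: income = $171,500 + $20,000 × 2,198/3,140 = $185,500.

$185,500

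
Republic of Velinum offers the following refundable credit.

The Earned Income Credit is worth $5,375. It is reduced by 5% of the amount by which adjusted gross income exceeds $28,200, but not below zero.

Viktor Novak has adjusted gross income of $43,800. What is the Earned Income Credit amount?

$4,595

Earned Income Credit: 5% of the $15,600 excess over $28,200 is $780; credit = $5,375 − $780 = $4,595.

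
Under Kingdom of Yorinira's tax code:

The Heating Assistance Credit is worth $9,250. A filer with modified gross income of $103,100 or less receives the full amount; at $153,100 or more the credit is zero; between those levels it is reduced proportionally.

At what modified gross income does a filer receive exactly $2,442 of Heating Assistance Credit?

$139,900

$2,442 is 2,442/9,250 of the full $9,250, so 6,808/9,250 of the $50,000 range has been used: income = $103,100 + $50,000 × 6,808/9,250 = $139,900.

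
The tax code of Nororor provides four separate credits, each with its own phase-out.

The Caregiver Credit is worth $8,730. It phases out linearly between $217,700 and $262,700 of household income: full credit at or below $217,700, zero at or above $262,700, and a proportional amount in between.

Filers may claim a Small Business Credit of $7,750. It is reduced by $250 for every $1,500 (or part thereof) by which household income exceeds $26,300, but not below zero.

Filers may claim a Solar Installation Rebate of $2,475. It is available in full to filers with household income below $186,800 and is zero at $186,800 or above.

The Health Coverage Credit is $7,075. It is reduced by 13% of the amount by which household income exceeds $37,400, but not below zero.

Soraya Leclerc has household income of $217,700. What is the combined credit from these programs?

Caregiver Credit: $217,700 is at or below the $217,700 threshold, so the full $8,730 applies.
Small Business Credit: income exceeds $26,300 by $191,400 → 128 increments × $250 = $32,000 ≥ base, so the credit is $0.
Solar Installation Rebate: $217,700 meets or exceeds the $186,800 cutoff, so the credit is $0.
Health Coverage Credit: 13% of the $180,300 excess over $37,400 is $23,439 ≥ base, so the credit is $0.
Total: $8,730 + $0 + $0 + $0 = $8,730.

$8,730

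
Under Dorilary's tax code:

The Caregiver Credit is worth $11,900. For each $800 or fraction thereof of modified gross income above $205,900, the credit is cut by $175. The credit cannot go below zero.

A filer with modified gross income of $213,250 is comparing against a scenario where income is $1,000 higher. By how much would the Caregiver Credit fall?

$175

At $213,250 — income exceeds $205,900 by $7,350, which is 10 full-or-partial $800 increments; reduction = 10 × $175 = $1,750, leaving $10,150.
At $214,250 — income exceeds $205,900 by $8,350, which is 11 full-or-partial $800 increments; reduction = 11 × $175 = $1,925, leaving $9,975.
Lost: $10,150 − $9,975 = $175.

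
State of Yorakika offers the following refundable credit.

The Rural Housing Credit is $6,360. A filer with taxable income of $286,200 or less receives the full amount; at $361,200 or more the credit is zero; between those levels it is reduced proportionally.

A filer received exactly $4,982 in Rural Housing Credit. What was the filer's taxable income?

$302,450

$4,982 is 4,982/6,360 of the full $6,360, so 1,378/6,360 of the $75,000 range has been used: income = $286,200 + $75,000 × 1,378/6,360 = $302,450.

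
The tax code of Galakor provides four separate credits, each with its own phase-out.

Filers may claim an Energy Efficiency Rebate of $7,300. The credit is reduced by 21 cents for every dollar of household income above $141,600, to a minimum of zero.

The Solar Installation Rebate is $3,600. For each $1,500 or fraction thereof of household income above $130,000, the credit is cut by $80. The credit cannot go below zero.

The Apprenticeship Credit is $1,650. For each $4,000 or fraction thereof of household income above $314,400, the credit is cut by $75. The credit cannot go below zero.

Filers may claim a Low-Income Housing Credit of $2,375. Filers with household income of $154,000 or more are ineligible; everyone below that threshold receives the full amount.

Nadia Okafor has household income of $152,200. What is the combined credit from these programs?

Energy Efficiency Rebate: 21% of the $10,600 excess over $141,600 is $2,226; credit = $7,300 − $2,226 = $5,074.
Solar Installation Rebate: income exceeds $130,000 by $22,200, which is 15 full-or-partial $1,500 increments; reduction = 15 × $80 = $1,200, leaving $2,400.
Apprenticeship Credit: $152,200 is at or below the $314,400 threshold, so the full $1,650 applies.
Low-Income Housing Credit: $152,200 is below the $154,000 cutoff, so the full $2,375 applies.
Total: $5,074 + $2,400 + $1,650 + $2,375 = $11,499.

$11,499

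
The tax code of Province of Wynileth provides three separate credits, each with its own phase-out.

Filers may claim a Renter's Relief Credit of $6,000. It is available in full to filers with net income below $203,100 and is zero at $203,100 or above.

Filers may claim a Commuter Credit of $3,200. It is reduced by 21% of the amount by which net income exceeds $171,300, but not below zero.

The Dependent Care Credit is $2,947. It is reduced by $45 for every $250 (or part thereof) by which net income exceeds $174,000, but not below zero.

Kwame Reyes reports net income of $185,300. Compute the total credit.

$7,137

Renter's Relief Credit: $185,300 is below the $203,100 cutoff, so the full $6,000 applies.
Commuter Credit: 21% of the $14,000 excess over $171,300 is $2,940; credit = $3,200 − $2,940 = $260.
Dependent Care Credit: income exceeds $174,000 by $11,300, which is 46 full-or-partial $250 increments; reduction = 46 × $45 = $2,070, leaving $877.
Total: $6,000 + $260 + $877 = $7,137.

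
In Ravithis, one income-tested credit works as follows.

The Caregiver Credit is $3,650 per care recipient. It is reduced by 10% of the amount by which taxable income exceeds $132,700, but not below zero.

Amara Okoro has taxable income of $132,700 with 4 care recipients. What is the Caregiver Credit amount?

Caregiver Credit: base = 4 × $3,650 = $14,600. $132,700 is at or below the $132,700 threshold, so the full $14,600 applies.

$14,600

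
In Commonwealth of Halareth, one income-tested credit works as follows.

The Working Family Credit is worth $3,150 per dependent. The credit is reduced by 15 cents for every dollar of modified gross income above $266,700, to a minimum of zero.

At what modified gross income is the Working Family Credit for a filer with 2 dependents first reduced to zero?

$308,700

Full credit = 2 × $3,150 = $6,300.
The credit falls by 15% of each dollar above $266,700, so it reaches zero when the excess is $6,300 / 15% = $42,000: income = $266,700 + $42,000 = $308,700.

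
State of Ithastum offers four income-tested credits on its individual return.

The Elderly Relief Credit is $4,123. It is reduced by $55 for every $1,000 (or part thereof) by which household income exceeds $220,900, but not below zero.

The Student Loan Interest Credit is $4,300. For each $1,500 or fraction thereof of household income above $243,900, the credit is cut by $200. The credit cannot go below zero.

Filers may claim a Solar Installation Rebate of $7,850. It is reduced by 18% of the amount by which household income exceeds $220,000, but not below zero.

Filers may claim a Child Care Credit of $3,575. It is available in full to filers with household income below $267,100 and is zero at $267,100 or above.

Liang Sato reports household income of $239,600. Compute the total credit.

Elderly Relief Credit: income exceeds $220,900 by $18,700, which is 19 full-or-partial $1,000 increments; reduction = 19 × $55 = $1,045, leaving $3,078.
Student Loan Interest Credit: $239,600 is at or below the $243,900 threshold, so the full $4,300 applies.
Solar Installation Rebate: 18% of the $19,600 excess over $220,000 is $3,528; credit = $7,850 − $3,528 = $4,322.
Child Care Credit: $239,600 is below the $267,100 cutoff, so the full $3,575 applies.
Total: $3,078 + $4,300 + $4,322 + $3,575 = $15,275.

$15,275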